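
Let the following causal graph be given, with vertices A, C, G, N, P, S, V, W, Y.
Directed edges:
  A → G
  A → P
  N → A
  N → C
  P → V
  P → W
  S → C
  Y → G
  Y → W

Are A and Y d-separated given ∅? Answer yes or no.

Yes — A ⊥ Y | ∅.

Bayes-Ball from A | ∅ reaches {C,G,N,P,V,W}.
Y ∉ reach(A|∅) ⇒ A ⊥ Y | ∅.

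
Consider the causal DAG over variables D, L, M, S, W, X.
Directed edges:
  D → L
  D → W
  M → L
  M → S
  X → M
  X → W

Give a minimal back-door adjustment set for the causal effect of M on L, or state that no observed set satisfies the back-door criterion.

M→L: minimal back-door set ∅.

desc(M)\{M}={L,S}; candidates ⊆ {D,W,X}.
∅: M⊥L given ∅ in G with M→· removed — back-door holds.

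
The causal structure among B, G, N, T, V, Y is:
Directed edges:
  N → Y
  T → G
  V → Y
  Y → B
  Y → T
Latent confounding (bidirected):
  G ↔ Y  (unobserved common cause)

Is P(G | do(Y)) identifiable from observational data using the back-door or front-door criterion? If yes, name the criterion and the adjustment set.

P(G|do(Y)): frontdoor, adjust for {T}.

desc(Y)\{Y}={B,G,T}; candidates ⊆ {N,V}.
Y↔G: latent back-door arc(s) into Y.
size 0: {}; under {} Y still reaches {G,N,V} ∋ G.
size 1: {N}, {V}; under {N} Y still reaches {G,V} ∋ G.
size 2: {N,V}; under {N,V} Y still reaches {G} ∋ G.
Y↔G cannot be blocked by any observed set — no back-door set.
{T}: (i) intercepts every directed Y→G path; (ii) no back-door Y→{T}; (iii) {Y} blocks every back-door {T}→G. Front-door holds.
P(G|do(Y)) = Σ_{T} P(T|Y) Σ_{Y'} P(G|T,Y')P(Y').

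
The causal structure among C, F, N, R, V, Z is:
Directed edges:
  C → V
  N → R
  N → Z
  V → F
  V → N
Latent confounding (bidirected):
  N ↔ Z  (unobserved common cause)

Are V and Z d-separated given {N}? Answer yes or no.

No — V and Z are d-connected given {N}.

Bayes-Ball from V | {N} reaches {C,F,Z}.
Z ∈ reach(V|{N}) ⇒ V ⊥̸ Z | {N}.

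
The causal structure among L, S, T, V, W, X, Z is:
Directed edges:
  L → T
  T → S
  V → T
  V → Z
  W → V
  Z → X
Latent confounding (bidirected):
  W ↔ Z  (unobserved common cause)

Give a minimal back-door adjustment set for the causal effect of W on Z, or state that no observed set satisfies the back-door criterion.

desc(W)\{W}={S,T,V,X,Z}; candidates ⊆ {L}.
W↔Z: latent back-door arc(s) into W.
size 0: {}; under {} W still reaches {X,Z} ∋ Z.
size 1: {L}; under {L} W still reaches {X,Z} ∋ Z.
W↔Z cannot be blocked by any observed set — no back-door set.

W→Z: no observed back-door set.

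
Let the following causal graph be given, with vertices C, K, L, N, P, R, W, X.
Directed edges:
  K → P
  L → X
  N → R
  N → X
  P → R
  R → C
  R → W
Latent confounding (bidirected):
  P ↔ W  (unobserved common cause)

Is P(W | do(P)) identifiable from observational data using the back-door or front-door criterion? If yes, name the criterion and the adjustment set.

P(W|do(P)): frontdoor, adjust for {R}.

desc(P)\{P}={C,R,W}; candidates ⊆ {K,L,N,X}.
P↔W: latent back-door arc(s) into P.
size 0: {}; under {} P still reaches {K,W} ∋ W.
size 1: {K}, {L}, {N} …(+1); under {K} P still reaches {W} ∋ W.
size 2: {K,L}, {K,N}, {K,X} …(+3); under {K,L} P still reaches {W} ∋ W.
P↔W cannot be blocked by any observed set — no back-door set.
{R}: (i) intercepts every directed P→W path; (ii) no back-door P→{R}; (iii) {P} blocks every back-door {R}→W. Front-door holds.
P(W|do(P)) = Σ_{R} P(R|P) Σ_{P'} P(W|R,P')P(P').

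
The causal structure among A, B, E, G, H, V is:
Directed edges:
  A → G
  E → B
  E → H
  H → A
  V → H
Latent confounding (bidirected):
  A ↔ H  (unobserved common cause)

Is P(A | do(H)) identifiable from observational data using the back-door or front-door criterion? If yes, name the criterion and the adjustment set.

desc(H)\{H}={A,G}; candidates ⊆ {B,E,V}.
H↔A: latent back-door arc(s) into H.
size 0: {}; under {} H still reaches {A,B,E,G,V} ∋ A.
size 1: {B}, {E}, {V}; under {B} H still reaches {A,E,G,V} ∋ A.
size 2: {B,E}, {B,V}, {E,V}; under {B,E} H still reaches {A,G,V} ∋ A.
H↔A cannot be blocked by any observed set — no back-door set.
No mediator lies on a directed H→…→A path.
Neither criterion identifies P(A|do(H)) in this graph.

P(A|do(H)): not identifiable (no BD/FD set).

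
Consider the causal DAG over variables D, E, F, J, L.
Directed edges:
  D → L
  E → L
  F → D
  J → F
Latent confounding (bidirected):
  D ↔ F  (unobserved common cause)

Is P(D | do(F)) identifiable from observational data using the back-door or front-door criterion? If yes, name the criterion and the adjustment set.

desc(F)\{F}={D,L}; candidates ⊆ {E,J}.
F↔D: latent back-door arc(s) into F.
size 0: {}; under {} F still reaches {D,J,L} ∋ D.
size 1: {E}, {J}; under {E} F still reaches {D,J,L} ∋ D.
size 2: {E,J}; under {E,J} F still reaches {D,L} ∋ D.
F↔D cannot be blocked by any observed set — no back-door set.
No mediator lies on a directed F→…→D path.
Neither criterion identifies P(D|do(F)) in this graph.

P(D|do(F)): not identifiable (no BD/FD set).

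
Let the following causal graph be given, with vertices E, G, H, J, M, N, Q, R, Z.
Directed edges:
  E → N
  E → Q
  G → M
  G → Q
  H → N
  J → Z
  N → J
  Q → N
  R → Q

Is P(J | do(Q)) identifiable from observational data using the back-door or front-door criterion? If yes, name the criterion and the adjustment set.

desc(Q)\{Q}={J,N,Z}; candidates ⊆ {E,G,H,M,R}.
size 0: {}; under {} Q still reaches {E,G,J,M,N,R,Z} ∋ J.
{E}: Q⊥J given {E} in G with Q→· removed — back-door holds.
P(J|do(Q)) = Σ_{E} P(J|Q,E)·P(E).

P(J|do(Q)): backdoor, adjust for {E}.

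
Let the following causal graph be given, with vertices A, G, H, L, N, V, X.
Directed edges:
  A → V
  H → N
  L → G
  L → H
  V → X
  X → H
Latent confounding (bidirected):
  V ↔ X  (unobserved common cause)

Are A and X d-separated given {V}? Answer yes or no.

No — A and X are d-connected given {V}.

Bayes-Ball from A | {V} reaches {H,N,X}.
X ∈ reach(A|{V}) ⇒ A ⊥̸ X | {V}.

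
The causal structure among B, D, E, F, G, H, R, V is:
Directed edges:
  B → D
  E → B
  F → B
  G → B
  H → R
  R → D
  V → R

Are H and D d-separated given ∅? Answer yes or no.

Bayes-Ball from H | ∅ reaches {D,R}.
D ∈ reach(H|∅) ⇒ H ⊥̸ D | ∅.

No — H and D are d-connected given ∅.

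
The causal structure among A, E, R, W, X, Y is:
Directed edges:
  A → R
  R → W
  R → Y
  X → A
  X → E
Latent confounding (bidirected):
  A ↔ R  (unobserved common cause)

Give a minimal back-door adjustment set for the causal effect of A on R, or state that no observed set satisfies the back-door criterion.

A→R: no observed back-door set.

desc(A)\{A}={R,W,Y}; candidates ⊆ {E,X}.
A↔R: latent back-door arc(s) into A.
size 0: {}; under {} A still reaches {E,R,W,X,Y} ∋ R.
size 1: {E}, {X}; under {E} A still reaches {R,W,X,Y} ∋ R.
size 2: {E,X}; under {E,X} A still reaches {R,W,Y} ∋ R.
A↔R cannot be blocked by any observed set — no back-door set.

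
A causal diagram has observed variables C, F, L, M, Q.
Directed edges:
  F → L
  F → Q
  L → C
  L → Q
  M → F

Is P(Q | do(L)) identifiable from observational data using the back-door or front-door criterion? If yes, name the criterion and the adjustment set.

P(Q|do(L)): backdoor, adjust for {F}.

desc(L)\{L}={C,Q}; candidates ⊆ {F,M}.
size 0: {}; under {} L still reaches {F,M,Q} ∋ Q.
{F}: L⊥Q given {F} in G with L→· removed — back-door holds.
P(Q|do(L)) = Σ_{F} P(Q|L,F)·P(F).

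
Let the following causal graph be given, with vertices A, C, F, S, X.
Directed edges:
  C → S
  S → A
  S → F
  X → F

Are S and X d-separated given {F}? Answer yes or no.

Bayes-Ball from S | {F} reaches {A,C,X}.
X ∈ reach(S|{F}) ⇒ S ⊥̸ X | {F}.

No — S and X are d-connected given {F}.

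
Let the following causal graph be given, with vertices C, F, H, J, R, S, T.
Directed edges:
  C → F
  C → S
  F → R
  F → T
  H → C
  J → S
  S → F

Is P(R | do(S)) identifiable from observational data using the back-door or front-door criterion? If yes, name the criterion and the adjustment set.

desc(S)\{S}={F,R,T}; candidates ⊆ {C,H,J}.
size 0: {}; under {} S still reaches {C,F,H,J,R,T} ∋ R.
{C}: S⊥R given {C} in G with S→· removed — back-door holds.
P(R|do(S)) = Σ_{C} P(R|S,C)·P(C).

P(R|do(S)): backdoor, adjust for {C}.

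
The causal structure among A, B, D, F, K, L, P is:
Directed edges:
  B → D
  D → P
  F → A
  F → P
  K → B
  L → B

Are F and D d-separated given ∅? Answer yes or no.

Bayes-Ball from F | ∅ reaches {A,P}.
D ∉ reach(F|∅) ⇒ F ⊥ D | ∅.

Yes — F ⊥ D | ∅.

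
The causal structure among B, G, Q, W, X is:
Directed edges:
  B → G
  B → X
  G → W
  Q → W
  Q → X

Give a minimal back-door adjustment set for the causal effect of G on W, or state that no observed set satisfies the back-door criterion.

G→W: minimal back-door set ∅.

desc(G)\{G}={W}; candidates ⊆ {B,Q,X}.
∅: G⊥W given ∅ in G with G→· removed — back-door holds.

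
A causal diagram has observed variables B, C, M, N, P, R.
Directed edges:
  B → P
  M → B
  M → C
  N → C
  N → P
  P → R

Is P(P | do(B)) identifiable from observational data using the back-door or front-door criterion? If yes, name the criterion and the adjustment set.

desc(B)\{B}={P,R}; candidates ⊆ {C,M,N}.
∅: B⊥P given ∅ in G with B→· removed — back-door holds.
P(P|do(B)) = P(P|B) — no adjustment needed.

P(P|do(B)): backdoor, adjust for ∅.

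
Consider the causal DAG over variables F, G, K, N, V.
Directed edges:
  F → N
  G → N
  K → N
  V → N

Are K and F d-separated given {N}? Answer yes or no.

Bayes-Ball from K | {N} reaches {F,G,V}.
F ∈ reach(K|{N}) ⇒ K ⊥̸ F | {N}.

No — K and F are d-connected given {N}.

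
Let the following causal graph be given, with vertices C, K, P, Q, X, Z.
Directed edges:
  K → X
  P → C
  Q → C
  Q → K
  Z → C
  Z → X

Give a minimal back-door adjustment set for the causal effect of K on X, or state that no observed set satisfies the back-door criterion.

desc(K)\{K}={X}; candidates ⊆ {C,P,Q,Z}.
∅: K⊥X given ∅ in G with K→· removed — back-door holds.

K→X: minimal back-door set ∅.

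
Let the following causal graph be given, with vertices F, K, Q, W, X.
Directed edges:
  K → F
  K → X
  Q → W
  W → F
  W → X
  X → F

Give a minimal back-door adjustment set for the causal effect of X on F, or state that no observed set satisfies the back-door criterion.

X→F: minimal back-door set {K, W}.

desc(X)\{X}={F}; candidates ⊆ {K,Q,W}.
size 0: {}; under {} X still reaches {F,K,Q,W} ∋ F.
size 1: {K}, {Q}, {W}; under {K} X still reaches {F,Q,W} ∋ F.
{K,W}: X⊥F given {K,W} in G with X→· removed — back-door holds.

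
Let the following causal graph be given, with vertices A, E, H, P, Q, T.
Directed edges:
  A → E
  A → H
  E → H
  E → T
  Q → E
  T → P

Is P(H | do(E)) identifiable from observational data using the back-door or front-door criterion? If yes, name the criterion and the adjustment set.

desc(E)\{E}={H,P,T}; candidates ⊆ {A,Q}.
size 0: {}; under {} E still reaches {A,H,Q} ∋ H.
{A}: E⊥H given {A} in G with E→· removed — back-door holds.
P(H|do(E)) = Σ_{A} P(H|E,A)·P(A).

P(H|do(E)): backdoor, adjust for {A}.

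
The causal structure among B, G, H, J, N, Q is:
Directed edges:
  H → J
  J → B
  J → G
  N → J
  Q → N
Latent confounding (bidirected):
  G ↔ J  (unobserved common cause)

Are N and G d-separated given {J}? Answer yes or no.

Bayes-Ball from N | {J} reaches {G,H,Q}.
G ∈ reach(N|{J}) ⇒ N ⊥̸ G | {J}.

No — N and G are d-connected given {J}.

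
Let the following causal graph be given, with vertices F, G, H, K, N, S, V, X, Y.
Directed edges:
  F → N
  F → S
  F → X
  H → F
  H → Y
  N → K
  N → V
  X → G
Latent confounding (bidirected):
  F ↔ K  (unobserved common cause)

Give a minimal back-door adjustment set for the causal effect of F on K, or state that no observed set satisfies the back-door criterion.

F→K: no observed back-door set.

desc(F)\{F}={G,K,N,S,V,X}; candidates ⊆ {H,Y}.
F↔K: latent back-door arc(s) into F.
size 0: {}; under {} F still reaches {H,K,Y} ∋ K.
size 1: {H}, {Y}; under {H} F still reaches {K} ∋ K.
size 2: {H,Y}; under {H,Y} F still reaches {K} ∋ K.
F↔K cannot be blocked by any observed set — no back-door set.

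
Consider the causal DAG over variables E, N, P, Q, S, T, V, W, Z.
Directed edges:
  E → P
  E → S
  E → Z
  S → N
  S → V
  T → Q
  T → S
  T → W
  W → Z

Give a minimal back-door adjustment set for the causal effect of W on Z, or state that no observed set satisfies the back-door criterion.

W→Z: minimal back-door set ∅.

desc(W)\{W}={Z}; candidates ⊆ {E,N,P,Q,S,T,V}.
∅: W⊥Z given ∅ in G with W→· removed — back-door holds.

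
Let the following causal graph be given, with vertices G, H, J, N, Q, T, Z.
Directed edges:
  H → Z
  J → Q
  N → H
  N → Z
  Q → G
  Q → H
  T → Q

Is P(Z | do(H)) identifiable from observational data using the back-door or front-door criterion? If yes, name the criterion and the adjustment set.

P(Z|do(H)): backdoor, adjust for {N}.

desc(H)\{H}={Z}; candidates ⊆ {G,J,N,Q,T}.
size 0: {}; under {} H still reaches {G,J,N,Q,T,Z} ∋ Z.
{N}: H⊥Z given {N} in G with H→· removed — back-door holds.
P(Z|do(H)) = Σ_{N} P(Z|H,N)·P(N).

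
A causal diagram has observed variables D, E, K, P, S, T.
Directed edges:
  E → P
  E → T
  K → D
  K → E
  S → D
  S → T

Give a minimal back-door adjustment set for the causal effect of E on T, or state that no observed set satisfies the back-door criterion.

E→T: minimal back-door set ∅.

desc(E)\{E}={P,T}; candidates ⊆ {D,K,S}.
∅: E⊥T given ∅ in G with E→· removed — back-door holds.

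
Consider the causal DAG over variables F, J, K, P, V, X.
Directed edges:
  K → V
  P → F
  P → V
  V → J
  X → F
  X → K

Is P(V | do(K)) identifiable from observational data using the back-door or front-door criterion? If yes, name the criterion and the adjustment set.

P(V|do(K)): backdoor, adjust for ∅.

desc(K)\{K}={J,V}; candidates ⊆ {F,P,X}.
∅: K⊥V given ∅ in G with K→· removed — back-door holds.
P(V|do(K)) = P(V|K) — no adjustment needed.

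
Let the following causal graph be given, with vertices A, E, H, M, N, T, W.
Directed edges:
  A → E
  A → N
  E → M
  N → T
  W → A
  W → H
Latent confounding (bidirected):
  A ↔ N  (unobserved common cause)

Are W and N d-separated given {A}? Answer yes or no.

No — W and N are d-connected given {A}.

Bayes-Ball from W | {A} reaches {H,N,T}.
N ∈ reach(W|{A}) ⇒ W ⊥̸ N | {A}.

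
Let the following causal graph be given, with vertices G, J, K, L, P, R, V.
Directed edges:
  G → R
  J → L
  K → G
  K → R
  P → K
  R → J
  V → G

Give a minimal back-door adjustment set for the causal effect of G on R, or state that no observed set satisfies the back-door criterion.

desc(G)\{G}={J,L,R}; candidates ⊆ {K,P,V}.
size 0: {}; under {} G still reaches {J,K,L,P,R,V} ∋ R.
{K}: G⊥R given {K} in G with G→· removed — back-door holds.

G→R: minimal back-door set {K}.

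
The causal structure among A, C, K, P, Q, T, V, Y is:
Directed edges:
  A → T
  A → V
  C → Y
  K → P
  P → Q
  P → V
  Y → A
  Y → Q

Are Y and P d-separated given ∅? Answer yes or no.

Yes — Y ⊥ P | ∅.

Bayes-Ball from Y | ∅ reaches {A,C,Q,T,V}.
P ∉ reach(Y|∅) ⇒ Y ⊥ P | ∅.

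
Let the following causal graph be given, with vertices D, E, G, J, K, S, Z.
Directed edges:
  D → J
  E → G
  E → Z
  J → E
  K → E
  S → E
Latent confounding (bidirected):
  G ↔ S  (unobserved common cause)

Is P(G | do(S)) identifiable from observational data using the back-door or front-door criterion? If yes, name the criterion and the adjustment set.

P(G|do(S)): frontdoor, adjust for {E}.

desc(S)\{S}={E,G,Z}; candidates ⊆ {D,J,K}.
S↔G: latent back-door arc(s) into S.
size 0: {}; under {} S still reaches {G} ∋ G.
size 1: {D}, {J}, {K}; under {D} S still reaches {G} ∋ G.
size 2: {D,J}, {D,K}, {J,K}; under {D,J} S still reaches {G} ∋ G.
S↔G cannot be blocked by any observed set — no back-door set.
{E}: (i) intercepts every directed S→G path; (ii) no back-door S→{E}; (iii) {S} blocks every back-door {E}→G. Front-door holds.
P(G|do(S)) = Σ_{E} P(E|S) Σ_{S'} P(G|E,S')P(S').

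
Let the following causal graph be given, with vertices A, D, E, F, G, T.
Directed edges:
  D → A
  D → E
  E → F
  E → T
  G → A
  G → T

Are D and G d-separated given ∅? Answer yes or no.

Yes — D ⊥ G | ∅.

Bayes-Ball from D | ∅ reaches {A,E,F,T}.
G ∉ reach(D|∅) ⇒ D ⊥ G | ∅.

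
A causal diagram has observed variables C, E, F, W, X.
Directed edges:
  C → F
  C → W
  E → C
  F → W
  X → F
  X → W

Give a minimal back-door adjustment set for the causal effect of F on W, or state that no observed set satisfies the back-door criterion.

desc(F)\{F}={W}; candidates ⊆ {C,E,X}.
size 0: {}; under {} F still reaches {C,E,W,X} ∋ W.
size 1: {C}, {E}, {X}; under {C} F still reaches {W,X} ∋ W.
{C,X}: F⊥W given {C,X} in G with F→· removed — back-door holds.

F→W: minimal back-door set {C, X}.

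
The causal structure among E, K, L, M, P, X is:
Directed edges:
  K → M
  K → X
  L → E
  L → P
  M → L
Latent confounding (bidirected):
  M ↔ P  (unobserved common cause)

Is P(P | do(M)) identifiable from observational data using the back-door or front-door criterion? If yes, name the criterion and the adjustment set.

desc(M)\{M}={E,L,P}; candidates ⊆ {K,X}.
M↔P: latent back-door arc(s) into M.
size 0: {}; under {} M still reaches {K,P,X} ∋ P.
size 1: {K}, {X}; under {K} M still reaches {P} ∋ P.
size 2: {K,X}; under {K,X} M still reaches {P} ∋ P.
M↔P cannot be blocked by any observed set — no back-door set.
{L}: (i) intercepts every directed M→P path; (ii) no back-door M→{L}; (iii) {M} blocks every back-door {L}→P. Front-door holds.
P(P|do(M)) = Σ_{L} P(L|M) Σ_{M'} P(P|L,M')P(M').

P(P|do(M)): frontdoor, adjust for {L}.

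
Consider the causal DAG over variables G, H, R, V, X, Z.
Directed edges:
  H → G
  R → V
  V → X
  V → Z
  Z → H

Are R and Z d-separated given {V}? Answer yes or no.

Bayes-Ball from R | {V} reaches ∅.
Z ∉ reach(R|{V}) ⇒ R ⊥ Z | {V}.

Yes — R ⊥ Z | {V}.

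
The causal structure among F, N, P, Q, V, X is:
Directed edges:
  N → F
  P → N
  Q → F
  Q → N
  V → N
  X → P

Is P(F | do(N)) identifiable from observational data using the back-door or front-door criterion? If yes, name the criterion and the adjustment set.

P(F|do(N)): backdoor, adjust for {Q}.

desc(N)\{N}={F}; candidates ⊆ {P,Q,V,X}.
size 0: {}; under {} N still reaches {F,P,Q,V,X} ∋ F.
{Q}: N⊥F given {Q} in G with N→· removed — back-door holds.
P(F|do(N)) = Σ_{Q} P(F|N,Q)·P(Q).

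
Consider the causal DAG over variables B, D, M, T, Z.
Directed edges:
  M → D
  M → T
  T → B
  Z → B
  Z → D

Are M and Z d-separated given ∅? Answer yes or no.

Yes — M ⊥ Z | ∅.

Bayes-Ball from M | ∅ reaches {B,D,T}.
Z ∉ reach(M|∅) ⇒ M ⊥ Z | ∅.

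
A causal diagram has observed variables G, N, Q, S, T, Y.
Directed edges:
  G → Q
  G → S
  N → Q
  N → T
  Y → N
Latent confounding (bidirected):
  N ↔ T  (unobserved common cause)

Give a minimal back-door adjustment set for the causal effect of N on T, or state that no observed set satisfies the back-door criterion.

desc(N)\{N}={Q,T}; candidates ⊆ {G,S,Y}.
N↔T: latent back-door arc(s) into N.
size 0: {}; under {} N still reaches {T,Y} ∋ T.
size 1: {G}, {S}, {Y}; under {G} N still reaches {T,Y} ∋ T.
size 2: {G,S}, {G,Y}, {S,Y}; under {G,S} N still reaches {T,Y} ∋ T.
N↔T cannot be blocked by any observed set — no back-door set.

N→T: no observed back-door set.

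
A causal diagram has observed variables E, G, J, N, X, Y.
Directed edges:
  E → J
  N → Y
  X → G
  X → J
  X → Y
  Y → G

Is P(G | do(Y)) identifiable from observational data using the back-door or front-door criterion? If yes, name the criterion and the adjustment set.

desc(Y)\{Y}={G}; candidates ⊆ {E,J,N,X}.
size 0: {}; under {} Y still reaches {G,J,N,X} ∋ G.
{X}: Y⊥G given {X} in G with Y→· removed — back-door holds.
P(G|do(Y)) = Σ_{X} P(G|Y,X)·P(X).

P(G|do(Y)): backdoor, adjust for {X}.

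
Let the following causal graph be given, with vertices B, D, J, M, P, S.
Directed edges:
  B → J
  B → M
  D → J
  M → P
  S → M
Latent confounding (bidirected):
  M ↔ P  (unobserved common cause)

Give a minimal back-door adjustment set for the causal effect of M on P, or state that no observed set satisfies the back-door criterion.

M→P: no observed back-door set.

desc(M)\{M}={P}; candidates ⊆ {B,D,J,S}.
M↔P: latent back-door arc(s) into M.
size 0: {}; under {} M still reaches {B,J,P,S} ∋ P.
size 1: {B}, {D}, {J} …(+1); under {B} M still reaches {P,S} ∋ P.
size 2: {B,D}, {B,J}, {B,S} …(+3); under {B,D} M still reaches {P,S} ∋ P.
M↔P cannot be blocked by any observed set — no back-door set.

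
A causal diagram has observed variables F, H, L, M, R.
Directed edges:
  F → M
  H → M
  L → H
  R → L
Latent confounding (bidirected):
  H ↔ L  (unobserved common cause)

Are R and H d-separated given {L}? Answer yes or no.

No — R and H are d-connected given {L}.

Bayes-Ball from R | {L} reaches {H,M}.
H ∈ reach(R|{L}) ⇒ R ⊥̸ H | {L}.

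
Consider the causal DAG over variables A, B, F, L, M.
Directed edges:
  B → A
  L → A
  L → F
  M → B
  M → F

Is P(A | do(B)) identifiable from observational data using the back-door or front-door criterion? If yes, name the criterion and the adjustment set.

P(A|do(B)): backdoor, adjust for ∅.

desc(B)\{B}={A}; candidates ⊆ {F,L,M}.
∅: B⊥A given ∅ in G with B→· removed — back-door holds.
P(A|do(B)) = P(A|B) — no adjustment needed.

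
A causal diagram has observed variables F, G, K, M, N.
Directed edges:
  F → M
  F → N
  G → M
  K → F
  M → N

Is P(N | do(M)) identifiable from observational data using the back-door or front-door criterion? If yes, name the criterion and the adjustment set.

P(N|do(M)): backdoor, adjust for {F}.

desc(M)\{M}={N}; candidates ⊆ {F,G,K}.
size 0: {}; under {} M still reaches {F,G,K,N} ∋ N.
{F}: M⊥N given {F} in G with M→· removed — back-door holds.
P(N|do(M)) = Σ_{F} P(N|M,F)·P(F).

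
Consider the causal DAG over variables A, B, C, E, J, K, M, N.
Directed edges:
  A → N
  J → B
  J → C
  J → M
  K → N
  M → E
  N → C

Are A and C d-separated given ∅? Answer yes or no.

Bayes-Ball from A | ∅ reaches {C,N}.
C ∈ reach(A|∅) ⇒ A ⊥̸ C | ∅.

No — A and C are d-connected given ∅.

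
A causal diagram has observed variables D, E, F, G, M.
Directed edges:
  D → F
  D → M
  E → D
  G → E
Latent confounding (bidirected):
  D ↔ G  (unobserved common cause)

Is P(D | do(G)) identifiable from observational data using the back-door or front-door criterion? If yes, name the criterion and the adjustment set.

desc(G)\{G}={D,E,F,M}; candidates ⊆ {—}.
G↔D: latent back-door arc(s) into G.
size 0: {}; under {} G still reaches {D,F,M} ∋ D.
G↔D cannot be blocked by any observed set — no back-door set.
{E}: (i) intercepts every directed G→D path; (ii) no back-door G→{E}; (iii) {G} blocks every back-door {E}→D. Front-door holds.
P(D|do(G)) = Σ_{E} P(E|G) Σ_{G'} P(D|E,G')P(G').

P(D|do(G)): frontdoor, adjust for {E}.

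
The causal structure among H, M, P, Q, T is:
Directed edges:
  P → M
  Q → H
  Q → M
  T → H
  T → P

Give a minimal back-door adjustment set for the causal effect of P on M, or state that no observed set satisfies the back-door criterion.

P→M: minimal back-door set ∅.

desc(P)\{P}={M}; candidates ⊆ {H,Q,T}.
∅: P⊥M given ∅ in G with P→· removed — back-door holds.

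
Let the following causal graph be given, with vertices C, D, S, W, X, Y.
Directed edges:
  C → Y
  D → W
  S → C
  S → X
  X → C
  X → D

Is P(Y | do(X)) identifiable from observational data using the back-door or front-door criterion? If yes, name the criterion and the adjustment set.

P(Y|do(X)): backdoor, adjust for {S}.

desc(X)\{X}={C,D,W,Y}; candidates ⊆ {S}.
size 0: {}; under {} X still reaches {C,S,Y} ∋ Y.
{S}: X⊥Y given {S} in G with X→· removed — back-door holds.
P(Y|do(X)) = Σ_{S} P(Y|X,S)·P(S).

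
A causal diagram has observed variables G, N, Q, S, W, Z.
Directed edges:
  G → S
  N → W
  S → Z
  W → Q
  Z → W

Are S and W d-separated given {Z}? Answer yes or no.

Yes — S ⊥ W | {Z}.

Bayes-Ball from S | {Z} reaches {G}.
W ∉ reach(S|{Z}) ⇒ S ⊥ W | {Z}.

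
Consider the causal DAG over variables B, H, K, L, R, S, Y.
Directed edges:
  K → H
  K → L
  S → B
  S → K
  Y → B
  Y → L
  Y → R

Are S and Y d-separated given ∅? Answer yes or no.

Yes — S ⊥ Y | ∅.

Bayes-Ball from S | ∅ reaches {B,H,K,L}.
Y ∉ reach(S|∅) ⇒ S ⊥ Y | ∅.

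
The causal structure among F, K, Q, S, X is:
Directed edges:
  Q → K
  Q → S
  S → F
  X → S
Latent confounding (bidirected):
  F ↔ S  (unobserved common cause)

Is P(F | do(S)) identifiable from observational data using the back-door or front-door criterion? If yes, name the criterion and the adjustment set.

P(F|do(S)): not identifiable (no BD/FD set).

desc(S)\{S}={F}; candidates ⊆ {K,Q,X}.
S↔F: latent back-door arc(s) into S.
size 0: {}; under {} S still reaches {F,K,Q,X} ∋ F.
size 1: {K}, {Q}, {X}; under {K} S still reaches {F,Q,X} ∋ F.
size 2: {K,Q}, {K,X}, {Q,X}; under {K,Q} S still reaches {F,X} ∋ F.
S↔F cannot be blocked by any observed set — no back-door set.
No mediator lies on a directed S→…→F path.
Neither criterion identifies P(F|do(S)) in this graph.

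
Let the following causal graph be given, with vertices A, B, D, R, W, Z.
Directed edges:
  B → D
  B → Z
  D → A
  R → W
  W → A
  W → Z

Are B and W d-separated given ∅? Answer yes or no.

Yes — B ⊥ W | ∅.

Bayes-Ball from B | ∅ reaches {A,D,Z}.
W ∉ reach(B|∅) ⇒ B ⊥ W | ∅.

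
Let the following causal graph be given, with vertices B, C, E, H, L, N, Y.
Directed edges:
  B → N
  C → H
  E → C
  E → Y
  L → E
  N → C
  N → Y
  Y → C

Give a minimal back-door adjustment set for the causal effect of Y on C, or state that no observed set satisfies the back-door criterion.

desc(Y)\{Y}={C,H}; candidates ⊆ {B,E,L,N}.
size 0: {}; under {} Y still reaches {B,C,E,H,L,N} ∋ C.
size 1: {B}, {E}, {L} …(+1); under {B} Y still reaches {C,E,H,L,N} ∋ C.
{E,N}: Y⊥C given {E,N} in G with Y→· removed — back-door holds.

Y→C: minimal back-door set {E, N}.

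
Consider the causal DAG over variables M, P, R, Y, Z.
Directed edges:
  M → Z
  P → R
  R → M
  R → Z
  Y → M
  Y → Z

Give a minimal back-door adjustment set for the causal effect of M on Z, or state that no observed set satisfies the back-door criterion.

desc(M)\{M}={Z}; candidates ⊆ {P,R,Y}.
size 0: {}; under {} M still reaches {P,R,Y,Z} ∋ Z.
size 1: {P}, {R}, {Y}; under {P} M still reaches {R,Y,Z} ∋ Z.
{R,Y}: M⊥Z given {R,Y} in G with M→· removed — back-door holds.

M→Z: minimal back-door set {R, Y}.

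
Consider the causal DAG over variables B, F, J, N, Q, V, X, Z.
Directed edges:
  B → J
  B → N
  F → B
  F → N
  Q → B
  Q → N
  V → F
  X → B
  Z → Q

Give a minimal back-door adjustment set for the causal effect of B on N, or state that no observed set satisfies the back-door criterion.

B→N: minimal back-door set {F, Q}.

desc(B)\{B}={J,N}; candidates ⊆ {F,Q,V,X,Z}.
size 0: {}; under {} B still reaches {F,N,Q,V,X,Z} ∋ N.
size 1: {F}, {Q}, {V} …(+2); under {F} B still reaches {N,Q,X,Z} ∋ N.
{F,Q}: B⊥N given {F,Q} in G with B→· removed — back-door holds.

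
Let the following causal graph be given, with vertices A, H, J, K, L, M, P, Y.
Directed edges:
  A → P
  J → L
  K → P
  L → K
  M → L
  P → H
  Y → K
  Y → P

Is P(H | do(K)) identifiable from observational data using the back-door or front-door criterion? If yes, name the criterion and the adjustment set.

desc(K)\{K}={H,P}; candidates ⊆ {A,J,L,M,Y}.
size 0: {}; under {} K still reaches {H,J,L,M,P,Y} ∋ H.
{Y}: K⊥H given {Y} in G with K→· removed — back-door holds.
P(H|do(K)) = Σ_{Y} P(H|K,Y)·P(Y).

P(H|do(K)): backdoor, adjust for {Y}.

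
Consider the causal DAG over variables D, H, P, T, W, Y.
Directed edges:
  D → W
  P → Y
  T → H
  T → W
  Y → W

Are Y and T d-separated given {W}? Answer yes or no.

No — Y and T are d-connected given {W}.

Bayes-Ball from Y | {W} reaches {D,H,P,T}.
T ∈ reach(Y|{W}) ⇒ Y ⊥̸ T | {W}.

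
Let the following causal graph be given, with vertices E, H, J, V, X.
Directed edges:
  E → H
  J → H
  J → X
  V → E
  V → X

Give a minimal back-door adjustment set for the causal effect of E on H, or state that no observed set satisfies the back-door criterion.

E→H: minimal back-door set ∅.

desc(E)\{E}={H}; candidates ⊆ {J,V,X}.
∅: E⊥H given ∅ in G with E→· removed — back-door holds.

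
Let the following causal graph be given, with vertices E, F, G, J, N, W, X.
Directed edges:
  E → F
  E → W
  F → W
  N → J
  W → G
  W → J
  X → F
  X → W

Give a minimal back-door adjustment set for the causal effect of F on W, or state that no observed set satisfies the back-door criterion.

F→W: minimal back-door set {E, X}.

desc(F)\{F}={G,J,W}; candidates ⊆ {E,N,X}.
size 0: {}; under {} F still reaches {E,G,J,W,X} ∋ W.
size 1: {E}, {N}, {X}; under {E} F still reaches {G,J,W,X} ∋ W.
{E,X}: F⊥W given {E,X} in G with F→· removed — back-door holds.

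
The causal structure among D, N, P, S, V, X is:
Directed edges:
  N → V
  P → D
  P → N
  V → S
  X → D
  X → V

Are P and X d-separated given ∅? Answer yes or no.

Yes — P ⊥ X | ∅.

Bayes-Ball from P | ∅ reaches {D,N,S,V}.
X ∉ reach(P|∅) ⇒ P ⊥ X | ∅.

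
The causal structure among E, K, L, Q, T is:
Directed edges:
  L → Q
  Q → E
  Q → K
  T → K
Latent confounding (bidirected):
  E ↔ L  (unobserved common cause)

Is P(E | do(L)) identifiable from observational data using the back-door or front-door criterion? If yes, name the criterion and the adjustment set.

desc(L)\{L}={E,K,Q}; candidates ⊆ {T}.
L↔E: latent back-door arc(s) into L.
size 0: {}; under {} L still reaches {E} ∋ E.
size 1: {T}; under {T} L still reaches {E} ∋ E.
L↔E cannot be blocked by any observed set — no back-door set.
{Q}: (i) intercepts every directed L→E path; (ii) no back-door L→{Q}; (iii) {L} blocks every back-door {Q}→E. Front-door holds.
P(E|do(L)) = Σ_{Q} P(Q|L) Σ_{L'} P(E|Q,L')P(L').

P(E|do(L)): frontdoor, adjust for {Q}.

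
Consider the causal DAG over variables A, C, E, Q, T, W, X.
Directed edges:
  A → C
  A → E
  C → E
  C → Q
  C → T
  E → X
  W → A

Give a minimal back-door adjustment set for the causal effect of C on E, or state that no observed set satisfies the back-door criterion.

desc(C)\{C}={E,Q,T,X}; candidates ⊆ {A,W}.
size 0: {}; under {} C still reaches {A,E,W,X} ∋ E.
{A}: C⊥E given {A} in G with C→· removed — back-door holds.

C→E: minimal back-door set {A}.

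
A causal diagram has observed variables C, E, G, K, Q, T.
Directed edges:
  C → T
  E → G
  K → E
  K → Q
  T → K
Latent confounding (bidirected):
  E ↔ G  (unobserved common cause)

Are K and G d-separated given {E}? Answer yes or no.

Bayes-Ball from K | {E} reaches {C,G,Q,T}.
G ∈ reach(K|{E}) ⇒ K ⊥̸ G | {E}.

No — K and G are d-connected given {E}.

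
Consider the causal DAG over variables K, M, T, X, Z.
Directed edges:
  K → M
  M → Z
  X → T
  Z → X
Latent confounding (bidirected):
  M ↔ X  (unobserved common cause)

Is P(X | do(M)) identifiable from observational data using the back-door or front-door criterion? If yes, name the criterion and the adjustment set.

P(X|do(M)): frontdoor, adjust for {Z}.

desc(M)\{M}={T,X,Z}; candidates ⊆ {K}.
M↔X: latent back-door arc(s) into M.
size 0: {}; under {} M still reaches {K,T,X} ∋ X.
size 1: {K}; under {K} M still reaches {T,X} ∋ X.
M↔X cannot be blocked by any observed set — no back-door set.
{Z}: (i) intercepts every directed M→X path; (ii) no back-door M→{Z}; (iii) {M} blocks every back-door {Z}→X. Front-door holds.
P(X|do(M)) = Σ_{Z} P(Z|M) Σ_{M'} P(X|Z,M')P(M').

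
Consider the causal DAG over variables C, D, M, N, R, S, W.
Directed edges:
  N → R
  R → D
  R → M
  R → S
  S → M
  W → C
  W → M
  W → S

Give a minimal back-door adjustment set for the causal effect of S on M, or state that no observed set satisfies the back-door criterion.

S→M: minimal back-door set {R, W}.

desc(S)\{S}={M}; candidates ⊆ {C,D,N,R,W}.
size 0: {}; under {} S still reaches {C,D,M,N,R,W} ∋ M.
size 1: {C}, {D}, {N} …(+2); under {C} S still reaches {D,M,N,R,W} ∋ M.
{R,W}: S⊥M given {R,W} in G with S→· removed — back-door holds.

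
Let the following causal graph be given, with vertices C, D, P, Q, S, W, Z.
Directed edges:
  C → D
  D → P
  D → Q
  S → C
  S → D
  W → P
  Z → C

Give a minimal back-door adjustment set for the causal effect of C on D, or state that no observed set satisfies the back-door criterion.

C→D: minimal back-door set {S}.

desc(C)\{C}={D,P,Q}; candidates ⊆ {S,W,Z}.
size 0: {}; under {} C still reaches {D,P,Q,S,Z} ∋ D.
{S}: C⊥D given {S} in G with C→· removed — back-door holds.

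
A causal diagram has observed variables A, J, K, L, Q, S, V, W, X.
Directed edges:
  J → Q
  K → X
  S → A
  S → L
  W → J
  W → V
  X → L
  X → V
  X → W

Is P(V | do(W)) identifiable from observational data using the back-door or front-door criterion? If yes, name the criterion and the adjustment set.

desc(W)\{W}={J,Q,V}; candidates ⊆ {A,K,L,S,X}.
size 0: {}; under {} W still reaches {K,L,V,X} ∋ V.
{X}: W⊥V given {X} in G with W→· removed — back-door holds.
P(V|do(W)) = Σ_{X} P(V|W,X)·P(X).

P(V|do(W)): backdoor, adjust for {X}.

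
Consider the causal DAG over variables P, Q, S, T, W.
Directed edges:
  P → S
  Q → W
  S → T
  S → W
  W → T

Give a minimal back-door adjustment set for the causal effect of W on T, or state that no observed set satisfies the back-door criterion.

desc(W)\{W}={T}; candidates ⊆ {P,Q,S}.
size 0: {}; under {} W still reaches {P,Q,S,T} ∋ T.
{S}: W⊥T given {S} in G with W→· removed — back-door holds.

W→T: minimal back-door set {S}.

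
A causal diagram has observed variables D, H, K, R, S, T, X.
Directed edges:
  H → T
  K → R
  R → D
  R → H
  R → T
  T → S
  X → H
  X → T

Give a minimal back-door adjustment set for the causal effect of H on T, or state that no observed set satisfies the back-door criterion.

desc(H)\{H}={S,T}; candidates ⊆ {D,K,R,X}.
size 0: {}; under {} H still reaches {D,K,R,S,T,X} ∋ T.
size 1: {D}, {K}, {R} …(+1); under {D} H still reaches {K,R,S,T,X} ∋ T.
{R,X}: H⊥T given {R,X} in G with H→· removed — back-door holds.

H→T: minimal back-door set {R, X}.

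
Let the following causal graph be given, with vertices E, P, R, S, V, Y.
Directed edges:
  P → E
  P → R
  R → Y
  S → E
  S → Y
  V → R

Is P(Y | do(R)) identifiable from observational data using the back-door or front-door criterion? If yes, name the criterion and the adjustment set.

P(Y|do(R)): backdoor, adjust for ∅.

desc(R)\{R}={Y}; candidates ⊆ {E,P,S,V}.
∅: R⊥Y given ∅ in G with R→· removed — back-door holds.
P(Y|do(R)) = P(Y|R) — no adjustment needed.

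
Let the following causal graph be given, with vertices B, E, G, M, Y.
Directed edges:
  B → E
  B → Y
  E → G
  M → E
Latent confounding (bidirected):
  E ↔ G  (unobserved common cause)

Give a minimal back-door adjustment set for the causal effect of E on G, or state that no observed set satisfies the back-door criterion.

E→G: no observed back-door set.

desc(E)\{E}={G}; candidates ⊆ {B,M,Y}.
E↔G: latent back-door arc(s) into E.
size 0: {}; under {} E still reaches {B,G,M,Y} ∋ G.
size 1: {B}, {M}, {Y}; under {B} E still reaches {G,M} ∋ G.
size 2: {B,M}, {B,Y}, {M,Y}; under {B,M} E still reaches {G} ∋ G.
E↔G cannot be blocked by any observed set — no back-door set.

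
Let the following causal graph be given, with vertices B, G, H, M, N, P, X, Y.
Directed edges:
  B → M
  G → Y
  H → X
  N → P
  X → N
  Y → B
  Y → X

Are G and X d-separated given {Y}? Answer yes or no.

Yes — G ⊥ X | {Y}.

Bayes-Ball from G | {Y} reaches ∅.
X ∉ reach(G|{Y}) ⇒ G ⊥ X | {Y}.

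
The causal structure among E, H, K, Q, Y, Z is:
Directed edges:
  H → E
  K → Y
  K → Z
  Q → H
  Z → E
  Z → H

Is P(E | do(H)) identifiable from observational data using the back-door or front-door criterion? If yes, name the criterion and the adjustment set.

desc(H)\{H}={E}; candidates ⊆ {K,Q,Y,Z}.
size 0: {}; under {} H still reaches {E,K,Q,Y,Z} ∋ E.
{Z}: H⊥E given {Z} in G with H→· removed — back-door holds.
P(E|do(H)) = Σ_{Z} P(E|H,Z)·P(Z).

P(E|do(H)): backdoor, adjust for {Z}.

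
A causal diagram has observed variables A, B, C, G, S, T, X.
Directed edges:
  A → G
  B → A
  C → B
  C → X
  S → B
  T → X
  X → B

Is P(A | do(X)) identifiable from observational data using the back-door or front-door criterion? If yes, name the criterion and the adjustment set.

desc(X)\{X}={A,B,G}; candidates ⊆ {C,S,T}.
size 0: {}; under {} X still reaches {A,B,C,G,T} ∋ A.
{C}: X⊥A given {C} in G with X→· removed — back-door holds.
P(A|do(X)) = Σ_{C} P(A|X,C)·P(C).

P(A|do(X)): backdoor, adjust for {C}.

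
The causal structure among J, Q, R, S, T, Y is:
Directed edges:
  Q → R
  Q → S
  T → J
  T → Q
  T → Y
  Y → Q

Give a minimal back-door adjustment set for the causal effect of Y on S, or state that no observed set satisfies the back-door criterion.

desc(Y)\{Y}={Q,R,S}; candidates ⊆ {J,T}.
size 0: {}; under {} Y still reaches {J,Q,R,S,T} ∋ S.
{T}: Y⊥S given {T} in G with Y→· removed — back-door holds.

Y→S: minimal back-door set {T}.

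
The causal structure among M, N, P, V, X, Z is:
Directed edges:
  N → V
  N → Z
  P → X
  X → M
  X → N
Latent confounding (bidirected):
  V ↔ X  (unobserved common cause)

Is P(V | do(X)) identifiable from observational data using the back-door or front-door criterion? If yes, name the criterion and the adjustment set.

P(V|do(X)): frontdoor, adjust for {N}.

desc(X)\{X}={M,N,V,Z}; candidates ⊆ {P}.
X↔V: latent back-door arc(s) into X.
size 0: {}; under {} X still reaches {P,V} ∋ V.
size 1: {P}; under {P} X still reaches {V} ∋ V.
X↔V cannot be blocked by any observed set — no back-door set.
{N}: (i) intercepts every directed X→V path; (ii) no back-door X→{N}; (iii) {X} blocks every back-door {N}→V. Front-door holds.
P(V|do(X)) = Σ_{N} P(N|X) Σ_{X'} P(V|N,X')P(X').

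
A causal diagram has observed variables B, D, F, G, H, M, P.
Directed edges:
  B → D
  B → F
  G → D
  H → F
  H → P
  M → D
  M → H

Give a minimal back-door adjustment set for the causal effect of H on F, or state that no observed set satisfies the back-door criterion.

desc(H)\{H}={F,P}; candidates ⊆ {B,D,G,M}.
∅: H⊥F given ∅ in G with H→· removed — back-door holds.

H→F: minimal back-door set ∅.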